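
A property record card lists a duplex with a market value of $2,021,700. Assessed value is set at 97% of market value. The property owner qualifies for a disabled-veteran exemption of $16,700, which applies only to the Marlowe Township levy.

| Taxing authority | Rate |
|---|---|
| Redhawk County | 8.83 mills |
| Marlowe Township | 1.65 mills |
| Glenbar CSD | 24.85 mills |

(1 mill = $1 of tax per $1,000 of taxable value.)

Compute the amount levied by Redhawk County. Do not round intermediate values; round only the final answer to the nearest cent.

$17,316.06

Assessed value = $2,021,700 × 0.97 = $1,961,049
Redhawk County taxable value = $1,961,049 (exemption does not apply)
Redhawk County levy = $1,961,049 × 0.00883 = $17,316.06267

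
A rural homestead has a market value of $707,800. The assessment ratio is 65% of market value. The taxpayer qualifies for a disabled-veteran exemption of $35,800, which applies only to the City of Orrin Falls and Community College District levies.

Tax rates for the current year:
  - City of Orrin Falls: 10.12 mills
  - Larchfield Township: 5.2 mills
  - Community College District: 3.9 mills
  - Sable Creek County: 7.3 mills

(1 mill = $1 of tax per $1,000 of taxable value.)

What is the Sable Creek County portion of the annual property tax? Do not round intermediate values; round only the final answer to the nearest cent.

$3,358.51

Assessed value = $707,800 × 0.65 = $460,070
Sable Creek County taxable value = $460,070 (exemption does not apply)
Sable Creek County levy = $460,070 × 0.0073 = $3,358.511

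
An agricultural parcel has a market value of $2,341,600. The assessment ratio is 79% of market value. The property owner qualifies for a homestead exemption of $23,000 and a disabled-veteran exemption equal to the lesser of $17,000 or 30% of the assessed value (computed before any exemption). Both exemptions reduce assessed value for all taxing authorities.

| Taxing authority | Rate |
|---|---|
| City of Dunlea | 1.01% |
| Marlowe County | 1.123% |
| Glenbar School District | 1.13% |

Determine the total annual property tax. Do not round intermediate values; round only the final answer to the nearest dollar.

Assessed value = $2,341,600 × 0.79 = $1,849,864
Disabled-veteran exemption = min($17,000, 30% × $1,849,864) = min($17,000, $554,959.2) = $17,000 (dollar cap binds)
Taxable value = $1,849,864 − $23,000 − $17,000 = $1,809,864
City of Dunlea: $1,809,864 × 0.0101 = $18,279.6264
Marlowe County: $1,809,864 × 0.01123 = $20,324.77272
Glenbar School District: $1,809,864 × 0.0113 = $20,451.4632
Total = $59,055.86232

$59,056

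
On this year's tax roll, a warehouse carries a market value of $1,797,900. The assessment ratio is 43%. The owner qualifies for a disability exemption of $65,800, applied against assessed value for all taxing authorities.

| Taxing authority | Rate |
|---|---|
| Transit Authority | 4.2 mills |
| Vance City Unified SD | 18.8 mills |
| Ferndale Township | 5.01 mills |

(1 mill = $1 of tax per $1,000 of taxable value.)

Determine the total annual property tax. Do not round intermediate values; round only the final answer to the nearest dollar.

$19,811

Assessed value = $1,797,900 × 0.43 = $773,097
Taxable value = $773,097 − $65,800 = $707,297
Transit Authority: $707,297 × 0.0042 = $2,970.6474
Vance City Unified SD: $707,297 × 0.0188 = $13,297.1836
Ferndale Township: $707,297 × 0.00501 = $3,543.55797
Total = $2,970.6474 + $13,297.1836 + $3,543.55797 = $19,811.38897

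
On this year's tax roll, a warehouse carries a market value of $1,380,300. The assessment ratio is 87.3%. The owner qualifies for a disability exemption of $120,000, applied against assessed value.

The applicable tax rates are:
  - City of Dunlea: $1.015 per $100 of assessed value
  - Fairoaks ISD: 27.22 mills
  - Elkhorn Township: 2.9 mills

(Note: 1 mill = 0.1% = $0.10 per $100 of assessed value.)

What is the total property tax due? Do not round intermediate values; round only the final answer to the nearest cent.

Assessed value = $1,380,300 × 0.873 = $1,205,001.9
Taxable value = $1,205,001.9 − $120,000 = $1,085,001.9
City of Dunlea: $1,085,001.9 × 0.01015 = $11,012.769285
Fairoaks ISD: $1,085,001.9 × 0.02722 = $29,533.751718
Elkhorn Township: $1,085,001.9 × 0.0029 = $3,146.50551
Total = $43,693.026513

$43,693.03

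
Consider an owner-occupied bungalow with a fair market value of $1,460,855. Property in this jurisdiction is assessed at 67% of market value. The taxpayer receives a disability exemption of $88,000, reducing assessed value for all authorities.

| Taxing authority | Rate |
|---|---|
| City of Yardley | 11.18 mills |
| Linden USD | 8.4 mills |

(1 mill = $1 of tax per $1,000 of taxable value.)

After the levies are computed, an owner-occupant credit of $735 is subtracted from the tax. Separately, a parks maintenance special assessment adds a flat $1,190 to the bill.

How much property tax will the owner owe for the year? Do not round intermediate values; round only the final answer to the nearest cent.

$17,896.33

Assessed value = $1,460,855 × 0.67 = $978,772.85
Taxable value = $978,772.85 − $88,000 = $890,772.85
City of Yardley: $890,772.85 × 0.01118 = $9,958.840463
Linden USD: $890,772.85 × 0.0084 = $7,482.49194
Levies subtotal = $17,441.332403
After credit = $17,441.332403 − $735 = $16,706.332403
Total = $16,706.332403 + $1,190 = $17,896.332403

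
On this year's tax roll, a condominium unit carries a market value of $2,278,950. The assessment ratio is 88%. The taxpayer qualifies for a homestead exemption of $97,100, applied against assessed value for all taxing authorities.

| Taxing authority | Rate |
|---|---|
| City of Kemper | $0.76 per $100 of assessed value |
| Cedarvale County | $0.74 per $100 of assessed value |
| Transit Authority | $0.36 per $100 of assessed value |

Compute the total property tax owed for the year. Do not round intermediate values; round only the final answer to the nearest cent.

$35,495.79

Assessed value = $2,278,950 × 0.88 = $2,005,476
Taxable value = $2,005,476 − $97,100 = $1,908,376
City of Kemper: $1,908,376 × 0.0076 = $14,503.6576
Cedarvale County: $1,908,376 × 0.0074 = $14,121.9824
Transit Authority: $1,908,376 × 0.0036 = $6,870.1536
Total = $14,503.6576 + $14,121.9824 + $6,870.1536 = $35,495.7936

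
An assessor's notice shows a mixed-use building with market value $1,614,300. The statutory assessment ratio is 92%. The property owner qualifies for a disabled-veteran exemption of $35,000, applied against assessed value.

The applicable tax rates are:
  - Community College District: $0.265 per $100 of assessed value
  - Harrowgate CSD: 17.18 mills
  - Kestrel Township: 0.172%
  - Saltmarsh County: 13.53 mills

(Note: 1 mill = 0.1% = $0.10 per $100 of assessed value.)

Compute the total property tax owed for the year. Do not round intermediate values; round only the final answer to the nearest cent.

$50,871.47

Assessed value = $1,614,300 × 0.92 = $1,485,156
Taxable value = $1,485,156 − $35,000 = $1,450,156
Community College District: $1,450,156 × 0.00265 = $3,842.9134
Harrowgate CSD: $1,450,156 × 0.01718 = $24,913.68008
Kestrel Township: $1,450,156 × 0.00172 = $2,494.26832
Saltmarsh County: $1,450,156 × 0.01353 = $19,620.61068
Total = $50,871.47248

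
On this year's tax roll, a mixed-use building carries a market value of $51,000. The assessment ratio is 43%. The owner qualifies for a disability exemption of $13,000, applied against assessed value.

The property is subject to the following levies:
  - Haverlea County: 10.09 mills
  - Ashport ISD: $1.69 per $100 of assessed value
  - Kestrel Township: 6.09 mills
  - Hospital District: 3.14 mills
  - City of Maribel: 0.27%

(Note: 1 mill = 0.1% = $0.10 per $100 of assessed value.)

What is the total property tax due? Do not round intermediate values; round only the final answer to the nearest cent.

$347.56

Assessed value = $51,000 × 0.43 = $21,930
Taxable value = $21,930 − $13,000 = $8,930
Haverlea County: $8,930 × 0.01009 = $90.1037
Ashport ISD: $8,930 × 0.0169 = $150.917
Kestrel Township: $8,930 × 0.00609 = $54.3837
Hospital District: $8,930 × 0.00314 = $28.0402
City of Maribel: $8,930 × 0.0027 = $24.111
Total = $347.5556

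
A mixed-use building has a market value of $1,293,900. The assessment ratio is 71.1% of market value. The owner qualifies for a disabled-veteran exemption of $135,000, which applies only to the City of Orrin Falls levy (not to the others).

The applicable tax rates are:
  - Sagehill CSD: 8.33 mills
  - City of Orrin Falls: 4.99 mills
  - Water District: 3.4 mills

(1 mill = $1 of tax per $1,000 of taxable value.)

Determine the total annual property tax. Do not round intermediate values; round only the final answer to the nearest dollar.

$14,708

Assessed value = $1,293,900 × 0.711 = $919,962.9
Sagehill CSD: $919,962.9 × 0.00833 = $7,663.290957
City of Orrin Falls: ($919,962.9 − $135,000) × 0.00499 = $784,962.9 × 0.00499 = $3,916.964871
Water District: $919,962.9 × 0.0034 = $3,127.87386
Total = $14,708.129688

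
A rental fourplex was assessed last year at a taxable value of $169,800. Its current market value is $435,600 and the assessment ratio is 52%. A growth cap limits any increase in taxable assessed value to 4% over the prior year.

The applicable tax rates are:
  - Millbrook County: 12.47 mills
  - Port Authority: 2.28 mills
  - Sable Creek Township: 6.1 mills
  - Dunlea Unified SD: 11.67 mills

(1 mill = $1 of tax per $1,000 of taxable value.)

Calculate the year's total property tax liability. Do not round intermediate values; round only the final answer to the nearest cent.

Uncapped assessed value = $435,600 × 0.52 = $226,512
Cap limit = $169,800 × 1.04 = $176,592
Taxable assessed value = min($226,512, $176,592) = $176,592 (cap binds)
Millbrook County: $176,592 × 0.01247 = $2,202.10224
Port Authority: $176,592 × 0.00228 = $402.62976
Sable Creek Township: $176,592 × 0.0061 = $1,077.2112
Dunlea Unified SD: $176,592 × 0.01167 = $2,060.82864
Total = $5,742.77184

$5,742.77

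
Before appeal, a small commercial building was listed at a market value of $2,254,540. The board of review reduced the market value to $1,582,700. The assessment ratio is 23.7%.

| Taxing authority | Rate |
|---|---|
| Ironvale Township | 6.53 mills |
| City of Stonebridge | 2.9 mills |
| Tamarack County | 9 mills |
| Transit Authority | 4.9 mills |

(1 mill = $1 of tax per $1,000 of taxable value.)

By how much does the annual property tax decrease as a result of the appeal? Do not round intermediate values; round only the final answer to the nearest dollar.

Old assessed value = $2,254,540 × 0.237 = $534,325.98
New assessed value = $1,582,700 × 0.237 = $375,099.9
Combined rate = 0.00653 + 0.0029 + 0.009 + 0.0049 = 0.02333
Old tax = $534,325.98 × 0.02333 = $12,465.8251134
New tax = $375,099.9 × 0.02333 = $8,751.080667
Reduction = $12,465.8251134 − $8,751.080667 = $3,714.7444464

$3,715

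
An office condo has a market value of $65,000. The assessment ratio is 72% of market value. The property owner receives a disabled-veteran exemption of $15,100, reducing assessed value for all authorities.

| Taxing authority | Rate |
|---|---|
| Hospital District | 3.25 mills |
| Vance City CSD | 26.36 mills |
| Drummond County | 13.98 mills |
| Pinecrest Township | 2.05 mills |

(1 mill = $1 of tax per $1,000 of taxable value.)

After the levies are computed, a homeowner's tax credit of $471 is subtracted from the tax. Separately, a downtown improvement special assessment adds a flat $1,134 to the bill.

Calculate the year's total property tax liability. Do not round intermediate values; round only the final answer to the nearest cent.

$2,109.79

Assessed value = $65,000 × 0.72 = $46,800
Taxable value = $46,800 − $15,100 = $31,700
Hospital District: $31,700 × 0.00325 = $103.025
Vance City CSD: $31,700 × 0.02636 = $835.612
Drummond County: $31,700 × 0.01398 = $443.166
Pinecrest Township: $31,700 × 0.00205 = $64.985
Levies subtotal = $1,446.788
After credit = $1,446.788 − $471 = $975.788
Total = $975.788 + $1,134 = $2,109.788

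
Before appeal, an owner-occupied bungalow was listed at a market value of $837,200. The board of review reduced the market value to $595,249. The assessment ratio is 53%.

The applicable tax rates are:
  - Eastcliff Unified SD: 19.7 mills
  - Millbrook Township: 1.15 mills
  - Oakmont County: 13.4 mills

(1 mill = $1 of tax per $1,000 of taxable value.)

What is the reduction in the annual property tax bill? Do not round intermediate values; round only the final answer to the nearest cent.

$4,392.02

Old assessed value = $837,200 × 0.53 = $443,716
New assessed value = $595,249 × 0.53 = $315,481.97
Combined rate = 0.0197 + 0.00115 + 0.0134 = 0.03425
Old tax = $443,716 × 0.03425 = $15,197.273
New tax = $315,481.97 × 0.03425 = $10,805.2574725
Reduction = $15,197.273 − $10,805.2574725 = $4,392.0155275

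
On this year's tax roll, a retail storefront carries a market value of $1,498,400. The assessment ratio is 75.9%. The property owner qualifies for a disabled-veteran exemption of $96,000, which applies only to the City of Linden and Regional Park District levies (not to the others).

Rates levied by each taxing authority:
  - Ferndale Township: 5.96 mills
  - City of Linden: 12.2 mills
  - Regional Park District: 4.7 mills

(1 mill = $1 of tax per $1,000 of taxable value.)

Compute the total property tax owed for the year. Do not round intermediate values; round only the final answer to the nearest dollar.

Assessed value = $1,498,400 × 0.759 = $1,137,285.6
Ferndale Township: $1,137,285.6 × 0.00596 = $6,778.222176
City of Linden: ($1,137,285.6 − $96,000) × 0.0122 = $1,041,285.6 × 0.0122 = $12,703.68432
Regional Park District: ($1,137,285.6 − $96,000) × 0.0047 = $1,041,285.6 × 0.0047 = $4,894.04232
Total = $24,375.948816

$24,376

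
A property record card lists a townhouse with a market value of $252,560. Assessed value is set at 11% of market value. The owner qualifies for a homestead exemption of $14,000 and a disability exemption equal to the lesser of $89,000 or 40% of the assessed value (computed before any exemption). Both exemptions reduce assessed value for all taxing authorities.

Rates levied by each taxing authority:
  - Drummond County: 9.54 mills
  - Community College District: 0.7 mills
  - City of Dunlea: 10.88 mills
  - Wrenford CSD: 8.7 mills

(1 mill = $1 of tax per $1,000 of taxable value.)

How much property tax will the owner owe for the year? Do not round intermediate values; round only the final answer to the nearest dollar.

Assessed value = $252,560 × 0.11 = $27,781.6
Disability exemption = min($89,000, 40% × $27,781.6) = min($89,000, $11,112.64) = $11,112.64 (percentage binds)
Taxable value = $27,781.6 − $14,000 − $11,112.64 = $2,668.96
Drummond County: $2,668.96 × 0.00954 = $25.4618784
Community College District: $2,668.96 × 0.0007 = $1.868272
City of Dunlea: $2,668.96 × 0.01088 = $29.0382848
Wrenford CSD: $2,668.96 × 0.0087 = $23.219952
Total = $79.5883872

$80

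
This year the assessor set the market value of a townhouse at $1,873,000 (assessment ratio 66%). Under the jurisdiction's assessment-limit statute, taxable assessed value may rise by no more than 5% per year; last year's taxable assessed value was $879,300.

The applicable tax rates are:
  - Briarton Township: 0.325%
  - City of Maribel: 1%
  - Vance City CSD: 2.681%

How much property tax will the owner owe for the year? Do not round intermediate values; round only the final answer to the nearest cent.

$36,986.00

Uncapped assessed value = $1,873,000 × 0.66 = $1,236,180
Cap limit = $879,300 × 1.05 = $923,265
Taxable assessed value = min($1,236,180, $923,265) = $923,265 (cap binds)
Briarton Township: $923,265 × 0.00325 = $3,000.61125
City of Maribel: $923,265 × 0.01 = $9,232.65
Vance City CSD: $923,265 × 0.02681 = $24,752.73465
Total = $36,985.9959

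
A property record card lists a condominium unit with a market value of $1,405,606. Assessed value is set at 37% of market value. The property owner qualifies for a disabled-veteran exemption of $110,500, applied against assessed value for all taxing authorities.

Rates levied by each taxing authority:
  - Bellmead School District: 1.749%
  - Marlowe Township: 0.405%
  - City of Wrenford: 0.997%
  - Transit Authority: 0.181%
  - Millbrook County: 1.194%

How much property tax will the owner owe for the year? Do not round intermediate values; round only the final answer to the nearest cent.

Assessed value = $1,405,606 × 0.37 = $520,074.22
Taxable value = $520,074.22 − $110,500 = $409,574.22
Bellmead School District: $409,574.22 × 0.01749 = $7,163.4531078
Marlowe Township: $409,574.22 × 0.00405 = $1,658.775591
City of Wrenford: $409,574.22 × 0.00997 = $4,083.4549734
Transit Authority: $409,574.22 × 0.00181 = $741.3293382
Millbrook County: $409,574.22 × 0.01194 = $4,890.3161868
Total = $7,163.4531078 + $1,658.775591 + $4,083.4549734 + $741.3293382 + $4,890.3161868 = $18,537.3291972

$18,537.33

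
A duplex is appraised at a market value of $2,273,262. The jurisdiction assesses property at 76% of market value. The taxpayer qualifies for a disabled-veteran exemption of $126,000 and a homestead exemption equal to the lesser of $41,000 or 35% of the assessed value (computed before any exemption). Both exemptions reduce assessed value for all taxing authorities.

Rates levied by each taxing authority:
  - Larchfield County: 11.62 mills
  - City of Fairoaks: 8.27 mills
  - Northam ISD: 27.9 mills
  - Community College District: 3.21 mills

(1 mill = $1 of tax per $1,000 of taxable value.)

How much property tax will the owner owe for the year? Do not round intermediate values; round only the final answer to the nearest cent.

$79,594.64

Assessed value = $2,273,262 × 0.76 = $1,727,679.12
Homestead exemption = min($41,000, 35% × $1,727,679.12) = min($41,000, $604,687.692) = $41,000 (dollar cap binds)
Taxable value = $1,727,679.12 − $126,000 − $41,000 = $1,560,679.12
Larchfield County: $1,560,679.12 × 0.01162 = $18,135.0913744
City of Fairoaks: $1,560,679.12 × 0.00827 = $12,906.8163224
Northam ISD: $1,560,679.12 × 0.0279 = $43,542.947448
Community College District: $1,560,679.12 × 0.00321 = $5,009.7799752
Total = $79,594.63512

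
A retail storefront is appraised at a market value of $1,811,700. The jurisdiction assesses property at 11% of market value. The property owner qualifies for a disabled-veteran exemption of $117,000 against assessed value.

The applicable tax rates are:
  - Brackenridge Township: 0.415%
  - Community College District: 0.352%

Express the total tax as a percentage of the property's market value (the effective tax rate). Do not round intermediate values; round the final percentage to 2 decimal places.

0.03%

Assessed value = $1,811,700 × 0.11 = $199,287
Taxable value = $199,287 − $117,000 = $82,287
Brackenridge Township: $82,287 × 0.00415 = $341.49105
Community College District: $82,287 × 0.00352 = $289.65024
Total tax = $631.14129
Effective rate = $631.14129 ÷ $1,811,700 = 0.03% of market value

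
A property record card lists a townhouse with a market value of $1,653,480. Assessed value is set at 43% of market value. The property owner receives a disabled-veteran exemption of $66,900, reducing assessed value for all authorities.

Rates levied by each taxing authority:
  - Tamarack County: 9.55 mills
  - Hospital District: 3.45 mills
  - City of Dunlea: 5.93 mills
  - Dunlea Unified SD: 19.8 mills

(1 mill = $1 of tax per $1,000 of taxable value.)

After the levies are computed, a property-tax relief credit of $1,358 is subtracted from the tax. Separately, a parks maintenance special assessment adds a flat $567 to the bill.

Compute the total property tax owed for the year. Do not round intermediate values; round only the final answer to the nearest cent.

Assessed value = $1,653,480 × 0.43 = $710,996.4
Taxable value = $710,996.4 − $66,900 = $644,096.4
Tamarack County: $644,096.4 × 0.00955 = $6,151.12062
Hospital District: $644,096.4 × 0.00345 = $2,222.13258
City of Dunlea: $644,096.4 × 0.00593 = $3,819.491652
Dunlea Unified SD: $644,096.4 × 0.0198 = $12,753.10872
Levies subtotal = $24,945.853572
After credit = $24,945.853572 − $1,358 = $23,587.853572
Total = $23,587.853572 + $567 = $24,154.853572

$24,154.85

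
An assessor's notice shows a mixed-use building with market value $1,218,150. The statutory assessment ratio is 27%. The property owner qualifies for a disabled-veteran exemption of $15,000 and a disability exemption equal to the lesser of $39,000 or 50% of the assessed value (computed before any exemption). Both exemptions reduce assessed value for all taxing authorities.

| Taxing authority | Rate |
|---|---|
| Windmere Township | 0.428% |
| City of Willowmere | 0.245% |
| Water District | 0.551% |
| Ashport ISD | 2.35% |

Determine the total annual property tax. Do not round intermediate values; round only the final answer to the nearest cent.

$9,824.94

Assessed value = $1,218,150 × 0.27 = $328,900.5
Disability exemption = min($39,000, 50% × $328,900.5) = min($39,000, $164,450.25) = $39,000 (dollar cap binds)
Taxable value = $328,900.5 − $15,000 − $39,000 = $274,900.5
Windmere Township: $274,900.5 × 0.00428 = $1,176.57414
City of Willowmere: $274,900.5 × 0.00245 = $673.506225
Water District: $274,900.5 × 0.00551 = $1,514.701755
Ashport ISD: $274,900.5 × 0.0235 = $6,460.16175
Total = $9,824.94387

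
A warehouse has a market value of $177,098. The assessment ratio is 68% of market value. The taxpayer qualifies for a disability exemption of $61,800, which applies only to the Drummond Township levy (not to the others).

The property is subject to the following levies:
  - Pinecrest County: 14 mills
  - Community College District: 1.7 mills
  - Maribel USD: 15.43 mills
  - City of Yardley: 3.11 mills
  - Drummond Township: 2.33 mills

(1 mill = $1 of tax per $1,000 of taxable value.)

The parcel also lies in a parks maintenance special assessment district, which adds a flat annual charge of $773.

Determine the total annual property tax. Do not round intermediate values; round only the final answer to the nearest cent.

$5,033.01

Assessed value = $177,098 × 0.68 = $120,426.64
Pinecrest County: $120,426.64 × 0.014 = $1,685.97296
Community College District: $120,426.64 × 0.0017 = $204.725288
Maribel USD: $120,426.64 × 0.01543 = $1,858.1830552
City of Yardley: $120,426.64 × 0.00311 = $374.5268504
Drummond Township: ($120,426.64 − $61,800) × 0.00233 = $58,626.64 × 0.00233 = $136.6000712
Levies subtotal = $4,260.0082248
Total = $4,260.0082248 + $773 = $5,033.0082248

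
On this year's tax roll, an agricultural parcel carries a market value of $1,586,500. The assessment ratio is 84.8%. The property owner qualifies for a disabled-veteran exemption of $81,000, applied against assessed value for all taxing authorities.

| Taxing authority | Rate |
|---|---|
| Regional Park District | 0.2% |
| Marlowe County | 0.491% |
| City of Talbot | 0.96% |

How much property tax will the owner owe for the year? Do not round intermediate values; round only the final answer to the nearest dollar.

$20,874

Assessed value = $1,586,500 × 0.848 = $1,345,352
Taxable value = $1,345,352 − $81,000 = $1,264,352
Regional Park District: $1,264,352 × 0.002 = $2,528.704
Marlowe County: $1,264,352 × 0.00491 = $6,207.96832
City of Talbot: $1,264,352 × 0.0096 = $12,137.7792
Total = $2,528.704 + $6,207.96832 + $12,137.7792 = $20,874.45152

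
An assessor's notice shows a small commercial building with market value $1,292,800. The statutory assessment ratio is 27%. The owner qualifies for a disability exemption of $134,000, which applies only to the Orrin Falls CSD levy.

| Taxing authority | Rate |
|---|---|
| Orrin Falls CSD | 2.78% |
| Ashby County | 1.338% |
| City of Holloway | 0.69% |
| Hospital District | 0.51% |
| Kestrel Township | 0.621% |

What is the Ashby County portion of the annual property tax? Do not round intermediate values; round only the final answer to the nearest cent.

$4,670.37

Assessed value = $1,292,800 × 0.27 = $349,056
Ashby County taxable value = $349,056 (exemption does not apply)
Ashby County levy = $349,056 × 0.01338 = $4,670.36928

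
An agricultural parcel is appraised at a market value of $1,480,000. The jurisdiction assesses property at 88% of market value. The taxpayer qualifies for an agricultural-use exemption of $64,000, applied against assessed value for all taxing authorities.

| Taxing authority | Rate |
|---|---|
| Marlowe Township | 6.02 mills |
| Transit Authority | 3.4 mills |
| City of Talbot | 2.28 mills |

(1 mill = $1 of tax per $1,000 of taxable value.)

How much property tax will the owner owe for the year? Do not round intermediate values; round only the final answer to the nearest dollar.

Assessed value = $1,480,000 × 0.88 = $1,302,400
Taxable value = $1,302,400 − $64,000 = $1,238,400
Marlowe Township: $1,238,400 × 0.00602 = $7,455.168
Transit Authority: $1,238,400 × 0.0034 = $4,210.56
City of Talbot: $1,238,400 × 0.00228 = $2,823.552
Total = $7,455.168 + $4,210.56 + $2,823.552 = $14,489.28

$14,489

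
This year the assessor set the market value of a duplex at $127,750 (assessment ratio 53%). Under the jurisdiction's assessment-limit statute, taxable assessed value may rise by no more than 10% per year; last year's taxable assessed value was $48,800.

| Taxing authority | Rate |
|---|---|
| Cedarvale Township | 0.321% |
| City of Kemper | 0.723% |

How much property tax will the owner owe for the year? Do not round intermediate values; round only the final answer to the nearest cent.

$560.42

Uncapped assessed value = $127,750 × 0.53 = $67,707.5
Cap limit = $48,800 × 1.1 = $53,680
Taxable assessed value = min($67,707.5, $53,680) = $53,680 (cap binds)
Cedarvale Township: $53,680 × 0.00321 = $172.3128
City of Kemper: $53,680 × 0.00723 = $388.1064
Total = $560.4192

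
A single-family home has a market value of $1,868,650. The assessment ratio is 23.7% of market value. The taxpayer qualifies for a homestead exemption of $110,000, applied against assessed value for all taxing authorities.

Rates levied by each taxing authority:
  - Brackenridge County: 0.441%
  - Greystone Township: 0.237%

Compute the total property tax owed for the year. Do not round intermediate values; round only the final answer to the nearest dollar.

$2,257

Assessed value = $1,868,650 × 0.237 = $442,870.05
Taxable value = $442,870.05 − $110,000 = $332,870.05
Brackenridge County: $332,870.05 × 0.00441 = $1,467.9569205
Greystone Township: $332,870.05 × 0.00237 = $788.9020185
Total = $1,467.9569205 + $788.9020185 = $2,256.858939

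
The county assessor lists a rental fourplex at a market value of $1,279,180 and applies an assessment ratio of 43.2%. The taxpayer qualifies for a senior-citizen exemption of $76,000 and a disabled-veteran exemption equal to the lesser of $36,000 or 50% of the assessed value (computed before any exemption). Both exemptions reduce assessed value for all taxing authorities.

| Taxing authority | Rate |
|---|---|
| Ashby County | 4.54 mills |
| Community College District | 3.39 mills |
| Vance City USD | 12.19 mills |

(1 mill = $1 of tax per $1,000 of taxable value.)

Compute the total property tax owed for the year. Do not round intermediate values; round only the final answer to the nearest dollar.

Assessed value = $1,279,180 × 0.432 = $552,605.76
Disabled-veteran exemption = min($36,000, 50% × $552,605.76) = min($36,000, $276,302.88) = $36,000 (dollar cap binds)
Taxable value = $552,605.76 − $76,000 − $36,000 = $440,605.76
Ashby County: $440,605.76 × 0.00454 = $2,000.3501504
Community College District: $440,605.76 × 0.00339 = $1,493.6535264
Vance City USD: $440,605.76 × 0.01219 = $5,370.9842144
Total = $8,864.9878912

$8,865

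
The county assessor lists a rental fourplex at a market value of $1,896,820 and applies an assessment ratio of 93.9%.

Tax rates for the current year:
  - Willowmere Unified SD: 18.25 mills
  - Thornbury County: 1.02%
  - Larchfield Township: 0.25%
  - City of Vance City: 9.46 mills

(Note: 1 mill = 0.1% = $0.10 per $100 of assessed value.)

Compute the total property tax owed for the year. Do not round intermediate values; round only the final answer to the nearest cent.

Assessed value = $1,896,820 × 0.939 = $1,781,113.98
Willowmere Unified SD: $1,781,113.98 × 0.01825 = $32,505.330135
Thornbury County: $1,781,113.98 × 0.0102 = $18,167.362596
Larchfield Township: $1,781,113.98 × 0.0025 = $4,452.78495
City of Vance City: $1,781,113.98 × 0.00946 = $16,849.3382508
Total = $71,974.8159318

$71,974.82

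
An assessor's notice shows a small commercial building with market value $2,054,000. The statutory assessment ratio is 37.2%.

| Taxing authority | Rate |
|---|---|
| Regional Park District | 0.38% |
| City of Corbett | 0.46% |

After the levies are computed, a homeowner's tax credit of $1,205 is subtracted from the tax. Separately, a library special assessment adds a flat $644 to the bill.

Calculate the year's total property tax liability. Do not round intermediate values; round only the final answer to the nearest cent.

Assessed value = $2,054,000 × 0.372 = $764,088
Regional Park District: $764,088 × 0.0038 = $2,903.5344
City of Corbett: $764,088 × 0.0046 = $3,514.8048
Levies subtotal = $6,418.3392
After credit = $6,418.3392 − $1,205 = $5,213.3392
Total = $5,213.3392 + $644 = $5,857.3392

$5,857.34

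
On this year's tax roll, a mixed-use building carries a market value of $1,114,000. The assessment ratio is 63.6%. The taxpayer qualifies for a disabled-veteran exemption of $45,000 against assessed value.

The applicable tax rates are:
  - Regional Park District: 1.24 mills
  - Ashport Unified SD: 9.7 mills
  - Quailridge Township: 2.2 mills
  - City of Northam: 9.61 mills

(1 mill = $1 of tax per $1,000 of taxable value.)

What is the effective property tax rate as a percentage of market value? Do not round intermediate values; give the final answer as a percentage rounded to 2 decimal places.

1.36%

Assessed value = $1,114,000 × 0.636 = $708,504
Taxable value = $708,504 − $45,000 = $663,504
Regional Park District: $663,504 × 0.00124 = $822.74496
Ashport Unified SD: $663,504 × 0.0097 = $6,435.9888
Quailridge Township: $663,504 × 0.0022 = $1,459.7088
City of Northam: $663,504 × 0.00961 = $6,376.27344
Total tax = $15,094.716
Effective rate = $15,094.716 ÷ $1,114,000 = 1.36% of market value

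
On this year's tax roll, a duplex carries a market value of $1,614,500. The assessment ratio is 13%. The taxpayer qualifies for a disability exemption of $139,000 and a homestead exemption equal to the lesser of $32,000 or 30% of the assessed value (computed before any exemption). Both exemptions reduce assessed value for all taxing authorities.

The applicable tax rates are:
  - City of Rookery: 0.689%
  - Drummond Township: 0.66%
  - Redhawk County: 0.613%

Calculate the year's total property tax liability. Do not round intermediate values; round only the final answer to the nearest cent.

$762.92

Assessed value = $1,614,500 × 0.13 = $209,885
Homestead exemption = min($32,000, 30% × $209,885) = min($32,000, $62,965.5) = $32,000 (dollar cap binds)
Taxable value = $209,885 − $139,000 − $32,000 = $38,885
City of Rookery: $38,885 × 0.00689 = $267.91765
Drummond Township: $38,885 × 0.0066 = $256.641
Redhawk County: $38,885 × 0.00613 = $238.36505
Total = $762.9237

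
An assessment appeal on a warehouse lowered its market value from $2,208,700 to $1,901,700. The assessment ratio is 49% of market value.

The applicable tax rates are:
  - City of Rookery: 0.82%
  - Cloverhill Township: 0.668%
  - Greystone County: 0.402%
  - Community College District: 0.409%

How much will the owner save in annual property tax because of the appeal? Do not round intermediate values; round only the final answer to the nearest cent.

$3,458.39

Old assessed value = $2,208,700 × 0.49 = $1,082,263
New assessed value = $1,901,700 × 0.49 = $931,833
Combined rate = 0.0082 + 0.00668 + 0.00402 + 0.00409 = 0.02299
Old tax = $1,082,263 × 0.02299 = $24,881.22637
New tax = $931,833 × 0.02299 = $21,422.84067
Reduction = $24,881.22637 − $21,422.84067 = $3,458.3857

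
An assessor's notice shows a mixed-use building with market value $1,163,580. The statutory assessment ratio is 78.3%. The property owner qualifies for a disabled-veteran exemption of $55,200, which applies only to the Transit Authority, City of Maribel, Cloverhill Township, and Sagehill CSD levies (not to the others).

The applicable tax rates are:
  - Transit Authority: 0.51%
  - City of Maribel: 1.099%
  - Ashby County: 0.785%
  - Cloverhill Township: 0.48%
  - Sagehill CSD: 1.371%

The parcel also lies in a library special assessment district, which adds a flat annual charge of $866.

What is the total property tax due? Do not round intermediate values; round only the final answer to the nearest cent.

Assessed value = $1,163,580 × 0.783 = $911,083.14
Transit Authority: ($911,083.14 − $55,200) × 0.0051 = $855,883.14 × 0.0051 = $4,365.004014
City of Maribel: ($911,083.14 − $55,200) × 0.01099 = $855,883.14 × 0.01099 = $9,406.1557086
Ashby County: $911,083.14 × 0.00785 = $7,152.002649
Cloverhill Township: ($911,083.14 − $55,200) × 0.0048 = $855,883.14 × 0.0048 = $4,108.239072
Sagehill CSD: ($911,083.14 − $55,200) × 0.01371 = $855,883.14 × 0.01371 = $11,734.1578494
Levies subtotal = $36,765.559293
Total = $36,765.559293 + $866 = $37,631.559293

$37,631.56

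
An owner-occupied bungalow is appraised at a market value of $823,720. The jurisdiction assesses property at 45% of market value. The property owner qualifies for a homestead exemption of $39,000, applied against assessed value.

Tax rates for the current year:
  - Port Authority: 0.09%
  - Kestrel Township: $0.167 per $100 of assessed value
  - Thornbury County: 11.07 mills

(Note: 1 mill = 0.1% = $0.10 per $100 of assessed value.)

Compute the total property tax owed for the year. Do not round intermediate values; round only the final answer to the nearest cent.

$4,524.03

Assessed value = $823,720 × 0.45 = $370,674
Taxable value = $370,674 − $39,000 = $331,674
Port Authority: $331,674 × 0.0009 = $298.5066
Kestrel Township: $331,674 × 0.00167 = $553.89558
Thornbury County: $331,674 × 0.01107 = $3,671.63118
Total = $4,524.03336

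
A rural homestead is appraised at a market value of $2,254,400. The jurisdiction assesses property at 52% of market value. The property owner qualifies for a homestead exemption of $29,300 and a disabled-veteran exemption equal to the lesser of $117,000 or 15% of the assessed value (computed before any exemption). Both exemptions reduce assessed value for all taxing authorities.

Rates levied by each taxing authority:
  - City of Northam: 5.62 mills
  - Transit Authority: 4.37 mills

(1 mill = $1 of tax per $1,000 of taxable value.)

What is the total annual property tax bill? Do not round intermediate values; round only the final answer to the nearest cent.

Assessed value = $2,254,400 × 0.52 = $1,172,288
Disabled-veteran exemption = min($117,000, 15% × $1,172,288) = min($117,000, $175,843.2) = $117,000 (dollar cap binds)
Taxable value = $1,172,288 − $29,300 − $117,000 = $1,025,988
City of Northam: $1,025,988 × 0.00562 = $5,766.05256
Transit Authority: $1,025,988 × 0.00437 = $4,483.56756
Total = $10,249.62012

$10,249.62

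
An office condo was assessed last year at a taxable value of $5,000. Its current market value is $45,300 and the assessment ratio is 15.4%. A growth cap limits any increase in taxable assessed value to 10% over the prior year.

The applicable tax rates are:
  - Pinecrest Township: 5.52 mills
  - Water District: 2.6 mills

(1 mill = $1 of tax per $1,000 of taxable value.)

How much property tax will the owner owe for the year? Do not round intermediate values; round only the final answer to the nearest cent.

Uncapped assessed value = $45,300 × 0.154 = $6,976.2
Cap limit = $5,000 × 1.1 = $5,500
Taxable assessed value = min($6,976.2, $5,500) = $5,500 (cap binds)
Pinecrest Township: $5,500 × 0.00552 = $30.36
Water District: $5,500 × 0.0026 = $14.3
Total = $44.66

$44.66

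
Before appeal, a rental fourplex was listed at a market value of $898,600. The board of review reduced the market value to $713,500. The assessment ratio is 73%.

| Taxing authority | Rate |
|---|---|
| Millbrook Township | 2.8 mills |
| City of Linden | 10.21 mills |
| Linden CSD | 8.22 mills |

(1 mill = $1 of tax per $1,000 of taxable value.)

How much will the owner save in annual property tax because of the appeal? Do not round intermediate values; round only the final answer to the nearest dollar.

$2,869

Old assessed value = $898,600 × 0.73 = $655,978
New assessed value = $713,500 × 0.73 = $520,855
Combined rate = 0.0028 + 0.01021 + 0.00822 = 0.02123
Old tax = $655,978 × 0.02123 = $13,926.41294
New tax = $520,855 × 0.02123 = $11,057.75165
Reduction = $13,926.41294 − $11,057.75165 = $2,868.66129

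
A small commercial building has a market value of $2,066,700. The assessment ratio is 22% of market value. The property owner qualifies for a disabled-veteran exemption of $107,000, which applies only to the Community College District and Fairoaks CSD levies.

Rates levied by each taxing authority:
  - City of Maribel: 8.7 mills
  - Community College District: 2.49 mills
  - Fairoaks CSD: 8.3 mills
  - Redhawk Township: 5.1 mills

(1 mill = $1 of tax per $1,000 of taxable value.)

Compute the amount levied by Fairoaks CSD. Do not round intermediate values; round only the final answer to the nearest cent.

$2,885.69

Assessed value = $2,066,700 × 0.22 = $454,674
Fairoaks CSD taxable value = $454,674 − $107,000 = $347,674
Fairoaks CSD levy = $347,674 × 0.0083 = $2,885.6942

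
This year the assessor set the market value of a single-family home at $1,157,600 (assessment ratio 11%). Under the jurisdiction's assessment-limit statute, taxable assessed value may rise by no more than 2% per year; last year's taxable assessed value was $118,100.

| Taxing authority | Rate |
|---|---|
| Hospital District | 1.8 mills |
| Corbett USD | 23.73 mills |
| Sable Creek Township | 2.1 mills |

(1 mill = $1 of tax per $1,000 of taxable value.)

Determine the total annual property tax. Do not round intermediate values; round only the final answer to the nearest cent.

$3,328.37

Uncapped assessed value = $1,157,600 × 0.11 = $127,336
Cap limit = $118,100 × 1.02 = $120,462
Taxable assessed value = min($127,336, $120,462) = $120,462 (cap binds)
Hospital District: $120,462 × 0.0018 = $216.8316
Corbett USD: $120,462 × 0.02373 = $2,858.56326
Sable Creek Township: $120,462 × 0.0021 = $252.9702
Total = $3,328.36506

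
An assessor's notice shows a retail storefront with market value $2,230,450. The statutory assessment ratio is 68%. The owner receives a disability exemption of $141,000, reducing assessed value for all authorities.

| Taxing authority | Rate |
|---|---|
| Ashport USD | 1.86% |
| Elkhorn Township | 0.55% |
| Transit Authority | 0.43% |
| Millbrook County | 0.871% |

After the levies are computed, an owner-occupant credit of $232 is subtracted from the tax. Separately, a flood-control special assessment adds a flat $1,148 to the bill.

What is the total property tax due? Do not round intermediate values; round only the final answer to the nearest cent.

$51,968.45

Assessed value = $2,230,450 × 0.68 = $1,516,706
Taxable value = $1,516,706 − $141,000 = $1,375,706
Ashport USD: $1,375,706 × 0.0186 = $25,588.1316
Elkhorn Township: $1,375,706 × 0.0055 = $7,566.383
Transit Authority: $1,375,706 × 0.0043 = $5,915.5358
Millbrook County: $1,375,706 × 0.00871 = $11,982.39926
Levies subtotal = $51,052.44966
After credit = $51,052.44966 − $232 = $50,820.44966
Total = $50,820.44966 + $1,148 = $51,968.44966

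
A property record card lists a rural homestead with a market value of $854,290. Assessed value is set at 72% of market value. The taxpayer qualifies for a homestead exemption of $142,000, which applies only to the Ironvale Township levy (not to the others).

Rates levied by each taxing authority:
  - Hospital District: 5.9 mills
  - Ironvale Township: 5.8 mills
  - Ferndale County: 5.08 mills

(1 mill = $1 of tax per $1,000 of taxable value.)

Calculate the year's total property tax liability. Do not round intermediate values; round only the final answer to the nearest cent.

Assessed value = $854,290 × 0.72 = $615,088.8
Hospital District: $615,088.8 × 0.0059 = $3,629.02392
Ironvale Township: ($615,088.8 − $142,000) × 0.0058 = $473,088.8 × 0.0058 = $2,743.91504
Ferndale County: $615,088.8 × 0.00508 = $3,124.651104
Total = $9,497.590064

$9,497.59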